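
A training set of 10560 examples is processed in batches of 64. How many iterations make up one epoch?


Iterations per epoch = dataset_size / batch_size
= 10560 / 64
= 165

165


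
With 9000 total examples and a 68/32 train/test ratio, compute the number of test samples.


Train samples = 9000 * 68% = 6120
Test samples = 9000 - 6120
= 2880

2880


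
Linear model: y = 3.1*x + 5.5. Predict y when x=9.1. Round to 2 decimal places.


y = 3.1 * 9.1 + (5.5)
= 28.21 + (5.5)
= 33.71

33.71


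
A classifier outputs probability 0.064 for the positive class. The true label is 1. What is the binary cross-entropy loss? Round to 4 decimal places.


For y=1: Loss = -log(p)
= -log(0.064)
= -(-2.7489)
= 2.7489

2.7489


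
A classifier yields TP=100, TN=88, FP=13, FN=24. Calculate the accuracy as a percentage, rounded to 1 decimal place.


Accuracy = (TP + TN) / (TP + TN + FP + FN) * 100
= (100 + 88) / (100 + 88 + 13 + 24)
= 188 / 225
= 0.8356
= 83.6%

83.6


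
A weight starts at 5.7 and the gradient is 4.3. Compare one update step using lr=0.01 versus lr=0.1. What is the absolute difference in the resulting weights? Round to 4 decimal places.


With lr=0.01: w_new = 5.7 - 0.01 * 4.3 = 5.657
With lr=0.1: w_new = 5.7 - 0.1 * 4.3 = 5.27
Absolute difference = |5.657 - 5.27|
= 0.3870

0.3870


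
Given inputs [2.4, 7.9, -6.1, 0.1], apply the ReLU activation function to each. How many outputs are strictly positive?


ReLU(x) = max(0, x) for each element:
ReLU(2.4) = 2.4
ReLU(7.9) = 7.9
ReLU(-6.1) = 0
ReLU(0.1) = 0.1
Active neurons (>0): 3

3


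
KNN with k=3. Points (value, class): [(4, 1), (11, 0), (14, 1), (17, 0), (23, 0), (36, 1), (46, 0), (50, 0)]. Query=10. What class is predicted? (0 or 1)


Distances from query 10:
Point 11 (class 0): distance = 1
Point 14 (class 1): distance = 4
Point 4 (class 1): distance = 6
K=3 nearest neighbors: classes = [0, 1, 1]
Votes for class 1: 2 / 3
Majority vote => class 1

1


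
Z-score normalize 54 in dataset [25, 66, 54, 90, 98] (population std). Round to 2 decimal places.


Mean = (25 + 66 + 54 + 90 + 98) / 5 = 66.6
Variance = sum((x_i - mean)^2) / n = 684.64
Std = sqrt(684.64) = 26.1656
Z = (x - mean) / std
= (54 - 66.6) / 26.1656
= -12.6 / 26.1656
= -0.48

-0.48


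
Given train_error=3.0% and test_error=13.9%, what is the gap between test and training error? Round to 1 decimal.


Generalization gap = test_error - train_error
= 13.9 - 3.0
= 10.9%
A large gap suggests overfitting.

10.9


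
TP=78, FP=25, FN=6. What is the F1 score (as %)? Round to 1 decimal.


Precision = TP / (TP + FP) = 78 / 103 = 0.7573
Recall = TP / (TP + FN) = 78 / 84 = 0.9286
F1 = 2 * P * R / (P + R)
= 2 * 0.7573 * 0.9286 / (0.7573 + 0.9286)
= 1.4064 / 1.6859
= 0.8342
As percentage: 83.4%

83.4


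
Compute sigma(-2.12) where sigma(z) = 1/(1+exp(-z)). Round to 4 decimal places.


sigmoid(z) = 1 / (1 + exp(-z))
exp(-(-2.12)) = exp(2.12) = 8.3311
1 + 8.3311 = 9.3311
1 / 9.3311 = 0.1072

0.1072


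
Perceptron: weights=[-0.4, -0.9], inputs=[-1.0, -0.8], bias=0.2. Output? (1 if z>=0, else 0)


z = w . x + b
= -0.4*-1.0 + -0.9*-0.8 + 0.2
= 0.4 + 0.72 + 0.2
= 1.12 + 0.2
= 1.32
Since z = 1.32 >= 0, output = 1

1


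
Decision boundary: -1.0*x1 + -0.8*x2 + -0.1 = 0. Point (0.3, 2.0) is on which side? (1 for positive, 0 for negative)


Compute -1.0 * 0.3 + -0.8 * 2.0 + -0.1
= -0.3 + -1.6 + -0.1
= -2.0
Since -2.0 < 0, the point is on the negative side.

0


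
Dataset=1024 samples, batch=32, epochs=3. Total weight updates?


Iterations per epoch = 1024 / 32 = 32
Total updates = iterations_per_epoch * epochs
= 32 * 3
= 96

96


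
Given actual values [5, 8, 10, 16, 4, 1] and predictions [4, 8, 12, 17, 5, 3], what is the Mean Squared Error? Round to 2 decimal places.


Differences: [1, 0, -2, -1, -1, -2]
Squared errors: [1, 0, 4, 1, 1, 4]
Sum of squared errors = 11
MSE = 11 / 6 = 1.83

1.83


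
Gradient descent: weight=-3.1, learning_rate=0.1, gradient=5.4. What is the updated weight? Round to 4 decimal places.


w_new = w_old - lr * gradient
= -3.1 - 0.1 * 5.4
= -3.1 - (0.54)
= -3.6400

-3.6400


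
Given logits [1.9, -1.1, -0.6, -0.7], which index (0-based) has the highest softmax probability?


Softmax is a monotonic transformation, so it preserves the argmax.
We need to find the index of the maximum logit.
Index 0: 1.9
Index 1: -1.1
Index 2: -0.6
Index 3: -0.7
Maximum logit = 1.9 at index 0

0


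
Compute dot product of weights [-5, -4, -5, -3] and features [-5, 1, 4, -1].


Element-wise products:
-5 * -5 = 25
-4 * 1 = -4
-5 * 4 = -20
-3 * -1 = 3
Sum = 25 + -4 + -20 + 3
= 4

4


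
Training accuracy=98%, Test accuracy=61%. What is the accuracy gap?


Gap = train_accuracy - test_accuracy
= 98 - 61
= 37%
This large gap strongly indicates overfitting.

37


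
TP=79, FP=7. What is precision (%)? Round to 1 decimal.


Precision = TP / (TP + FP) * 100
= 79 / (79 + 7)
= 79 / 86
= 0.9186
= 91.9%

91.9


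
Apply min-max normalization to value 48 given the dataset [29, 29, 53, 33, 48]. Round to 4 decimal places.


Min = 29, Max = 53
Range = 53 - 29 = 24
Scaled = (x - min) / (max - min)
= (48 - 29) / 24
= 19 / 24
= 0.7917

0.7917


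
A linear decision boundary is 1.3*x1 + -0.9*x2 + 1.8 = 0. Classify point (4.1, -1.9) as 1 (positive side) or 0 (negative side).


Compute 1.3 * 4.1 + -0.9 * -1.9 + 1.8
= 5.33 + 1.71 + 1.8
= 8.84
Since 8.84 >= 0, the point is on the positive side.

1


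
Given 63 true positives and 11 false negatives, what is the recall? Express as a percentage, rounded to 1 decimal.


Recall = TP / (TP + FN) * 100
= 63 / (63 + 11)
= 63 / 74
= 0.8514
= 85.1%

85.1


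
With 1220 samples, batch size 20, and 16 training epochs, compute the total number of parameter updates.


Iterations per epoch = 1220 / 20 = 61
Total updates = iterations_per_epoch * epochs
= 61 * 16
= 976

976


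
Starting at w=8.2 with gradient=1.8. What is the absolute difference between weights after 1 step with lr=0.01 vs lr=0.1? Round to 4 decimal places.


With lr=0.01: w_new = 8.2 - 0.01 * 1.8 = 8.182
With lr=0.1: w_new = 8.2 - 0.1 * 1.8 = 8.02
Absolute difference = |8.182 - 8.02|
= 0.1620

0.1620


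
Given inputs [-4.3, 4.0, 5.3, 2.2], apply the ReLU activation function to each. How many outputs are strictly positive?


ReLU(x) = max(0, x) for each element:
ReLU(-4.3) = 0
ReLU(4.0) = 4.0
ReLU(5.3) = 5.3
ReLU(2.2) = 2.2
Active neurons (>0): 3

3


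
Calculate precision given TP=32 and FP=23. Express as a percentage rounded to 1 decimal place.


Precision = TP / (TP + FP) * 100
= 32 / (32 + 23)
= 32 / 55
= 0.5818
= 58.2%

58.2


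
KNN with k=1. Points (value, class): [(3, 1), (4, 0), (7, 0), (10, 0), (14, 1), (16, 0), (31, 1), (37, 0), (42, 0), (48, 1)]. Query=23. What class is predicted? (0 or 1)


Distances from query 23:
Point 16 (class 0): distance = 7
K=1 nearest neighbors: classes = [0]
Votes for class 1: 0 / 1
Majority vote => class 0

0


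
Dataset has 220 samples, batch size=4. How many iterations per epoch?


Iterations per epoch = dataset_size / batch_size
= 220 / 4
= 55

55


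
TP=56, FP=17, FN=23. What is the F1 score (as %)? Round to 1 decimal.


Precision = TP / (TP + FP) = 56 / 73 = 0.7671
Recall = TP / (TP + FN) = 56 / 79 = 0.7089
F1 = 2 * P * R / (P + R)
= 2 * 0.7671 * 0.7089 / (0.7671 + 0.7089)
= 1.0876 / 1.476
= 0.7368
As percentage: 73.7%

73.7


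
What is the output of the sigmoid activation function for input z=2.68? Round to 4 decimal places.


sigmoid(z) = 1 / (1 + exp(-z))
exp(-(2.68)) = exp(-2.68) = 0.0686
1 + 0.0686 = 1.0686
1 / 1.0686 = 0.9358

0.9358


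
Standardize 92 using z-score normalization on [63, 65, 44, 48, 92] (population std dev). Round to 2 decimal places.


Mean = (63 + 65 + 44 + 48 + 92) / 5 = 62.4
Variance = sum((x_i - mean)^2) / n = 285.84
Std = sqrt(285.84) = 16.9068
Z = (x - mean) / std
= (92 - 62.4) / 16.9068
= 29.6 / 16.9068
= 1.75

1.75


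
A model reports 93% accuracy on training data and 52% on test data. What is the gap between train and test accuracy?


Gap = train_accuracy - test_accuracy
= 93 - 52
= 41%
This large gap strongly indicates overfitting.

41


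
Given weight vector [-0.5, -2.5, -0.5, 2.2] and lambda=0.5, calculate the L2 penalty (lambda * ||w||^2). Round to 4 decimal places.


Squaring each weight:
(-0.5)^2 = 0.25
(-2.5)^2 = 6.25
(-0.5)^2 = 0.25
2.2^2 = 4.84
Sum of squares = 11.59
Penalty = 0.5 * 11.59 = 5.7950

5.7950


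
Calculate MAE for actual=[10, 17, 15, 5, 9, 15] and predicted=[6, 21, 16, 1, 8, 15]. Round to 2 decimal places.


Absolute errors: [4, 4, 1, 4, 1, 0]
Sum of absolute errors = 14
MAE = 14 / 6 = 2.33

2.33


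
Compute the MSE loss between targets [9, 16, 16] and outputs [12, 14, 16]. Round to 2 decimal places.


Differences: [-3, 2, 0]
Squared errors: [9, 4, 0]
Sum of squared errors = 13
MSE = 13 / 3 = 4.33

4.33


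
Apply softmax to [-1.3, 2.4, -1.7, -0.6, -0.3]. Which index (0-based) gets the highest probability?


Softmax is a monotonic transformation, so it preserves the argmax.
We need to find the index of the maximum logit.
Index 0: -1.3
Index 1: 2.4
Index 2: -1.7
Index 3: -0.6
Index 4: -0.3
Maximum logit = 2.4 at index 1

1


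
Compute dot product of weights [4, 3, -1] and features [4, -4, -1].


Element-wise products:
4 * 4 = 16
3 * -4 = -12
-1 * -1 = 1
Sum = 16 + -12 + 1
= 5

5


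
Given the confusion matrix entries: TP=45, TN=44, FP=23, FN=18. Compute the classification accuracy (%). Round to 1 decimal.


Accuracy = (TP + TN) / (TP + TN + FP + FN) * 100
= (45 + 44) / (45 + 44 + 23 + 18)
= 89 / 130
= 0.6846
= 68.5%

68.5


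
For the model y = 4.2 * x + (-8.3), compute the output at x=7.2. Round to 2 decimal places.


y = 4.2 * 7.2 + (-8.3)
= 30.24 + (-8.3)
= 21.94

21.94


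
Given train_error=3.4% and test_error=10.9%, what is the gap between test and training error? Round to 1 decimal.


Generalization gap = test_error - train_error
= 10.9 - 3.4
= 7.5%
A moderate gap.

7.5


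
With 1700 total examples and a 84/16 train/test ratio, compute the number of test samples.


Train samples = 1700 * 84% = 1428
Test samples = 1700 - 1428
= 272

272


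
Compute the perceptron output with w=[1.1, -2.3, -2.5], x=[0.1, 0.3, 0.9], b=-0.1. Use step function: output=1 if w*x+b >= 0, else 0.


z = w . x + b
= 1.1*0.1 + -2.3*0.3 + -2.5*0.9 + -0.1
= 0.11 + -0.69 + -2.25 + -0.1
= -2.83 + -0.1
= -2.93
Since z = -2.93 < 0, output = 0

0


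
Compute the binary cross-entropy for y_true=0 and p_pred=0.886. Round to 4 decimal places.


For y=0: Loss = -log(1-p)
= -log(1 - 0.886)
= -log(0.114)
= -(-2.1716)
= 2.1716

2.1716


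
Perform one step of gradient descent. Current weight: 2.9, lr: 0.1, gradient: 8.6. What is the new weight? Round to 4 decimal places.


w_new = w_old - lr * gradient
= 2.9 - 0.1 * 8.6
= 2.9 - (0.86)
= 2.0400

2.0400


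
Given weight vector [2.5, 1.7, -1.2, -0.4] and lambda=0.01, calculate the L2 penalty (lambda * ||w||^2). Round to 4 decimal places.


Squaring each weight:
2.5^2 = 6.25
1.7^2 = 2.89
(-1.2)^2 = 1.44
(-0.4)^2 = 0.16
Sum of squares = 10.74
Penalty = 0.01 * 10.74 = 0.1074

0.1074


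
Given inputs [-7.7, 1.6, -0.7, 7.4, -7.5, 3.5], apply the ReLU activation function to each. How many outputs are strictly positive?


ReLU(x) = max(0, x) for each element:
ReLU(-7.7) = 0
ReLU(1.6) = 1.6
ReLU(-0.7) = 0
ReLU(7.4) = 7.4
ReLU(-7.5) = 0
ReLU(3.5) = 3.5
Active neurons (>0): 3

3


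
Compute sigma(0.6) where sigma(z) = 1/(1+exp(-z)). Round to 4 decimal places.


sigmoid(z) = 1 / (1 + exp(-z))
exp(-(0.6)) = exp(-0.6) = 0.5488
1 + 0.5488 = 1.5488
1 / 1.5488 = 0.6457

0.6457


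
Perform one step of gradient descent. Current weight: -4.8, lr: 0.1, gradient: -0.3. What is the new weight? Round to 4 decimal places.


w_new = w_old - lr * gradient
= -4.8 - 0.1 * -0.3
= -4.8 - (-0.03)
= -4.7700

-4.7700


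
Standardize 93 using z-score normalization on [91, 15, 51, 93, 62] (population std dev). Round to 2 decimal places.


Mean = (91 + 15 + 51 + 93 + 62) / 5 = 62.4
Variance = sum((x_i - mean)^2) / n = 826.24
Std = sqrt(826.24) = 28.7444
Z = (x - mean) / std
= (93 - 62.4) / 28.7444
= 30.6 / 28.7444
= 1.06

1.06


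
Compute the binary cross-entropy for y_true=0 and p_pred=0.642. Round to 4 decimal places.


For y=0: Loss = -log(1-p)
= -log(1 - 0.642)
= -log(0.358)
= -(-1.0272)
= 1.0272

1.0272


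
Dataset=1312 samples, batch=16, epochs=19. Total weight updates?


Iterations per epoch = 1312 / 16 = 82
Total updates = iterations_per_epoch * epochs
= 82 * 19
= 1558

1558


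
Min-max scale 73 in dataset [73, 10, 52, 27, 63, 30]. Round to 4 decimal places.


Min = 10, Max = 73
Range = 73 - 10 = 63
Scaled = (x - min) / (max - min)
= (73 - 10) / 63
= 63 / 63
= 1.0000

1.0000


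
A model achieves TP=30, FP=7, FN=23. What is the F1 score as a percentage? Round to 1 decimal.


Precision = TP / (TP + FP) = 30 / 37 = 0.8108
Recall = TP / (TP + FN) = 30 / 53 = 0.566
F1 = 2 * P * R / (P + R)
= 2 * 0.8108 * 0.566 / (0.8108 + 0.566)
= 0.9179 / 1.3768
= 0.6667
As percentage: 66.7%

66.7


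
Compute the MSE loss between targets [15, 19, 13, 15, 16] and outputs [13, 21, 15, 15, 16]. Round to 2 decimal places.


Differences: [2, -2, -2, 0, 0]
Squared errors: [4, 4, 4, 0, 0]
Sum of squared errors = 12
MSE = 12 / 5 = 2.40

2.40


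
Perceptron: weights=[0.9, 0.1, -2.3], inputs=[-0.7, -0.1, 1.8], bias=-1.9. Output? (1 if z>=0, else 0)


z = w . x + b
= 0.9*-0.7 + 0.1*-0.1 + -2.3*1.8 + -1.9
= -0.63 + -0.01 + -4.14 + -1.9
= -4.78 + -1.9
= -6.68
Since z = -6.68 < 0, output = 0

0


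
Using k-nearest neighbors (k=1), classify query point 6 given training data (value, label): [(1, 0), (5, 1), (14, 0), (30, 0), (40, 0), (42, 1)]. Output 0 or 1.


Distances from query 6:
Point 5 (class 1): distance = 1
K=1 nearest neighbors: classes = [1]
Votes for class 1: 1 / 1
Majority vote => class 1

1


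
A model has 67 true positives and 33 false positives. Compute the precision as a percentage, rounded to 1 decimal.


Precision = TP / (TP + FP) * 100
= 67 / (67 + 33)
= 67 / 100
= 0.67
= 67.0%

67.0


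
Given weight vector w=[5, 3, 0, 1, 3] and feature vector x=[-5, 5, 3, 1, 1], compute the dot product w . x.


Element-wise products:
5 * -5 = -25
3 * 5 = 15
0 * 3 = 0
1 * 1 = 1
3 * 1 = 3
Sum = -25 + 15 + 0 + 1 + 3
= -6

-6


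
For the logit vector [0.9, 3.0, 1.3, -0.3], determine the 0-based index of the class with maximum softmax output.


Softmax is a monotonic transformation, so it preserves the argmax.
We need to find the index of the maximum logit.
Index 0: 0.9
Index 1: 3.0
Index 2: 1.3
Index 3: -0.3
Maximum logit = 3.0 at index 1

1


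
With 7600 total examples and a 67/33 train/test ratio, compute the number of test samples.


Train samples = 7600 * 67% = 5092
Test samples = 7600 - 5092
= 2508

2508


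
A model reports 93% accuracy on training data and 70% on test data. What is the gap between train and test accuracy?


Gap = train_accuracy - test_accuracy
= 93 - 70
= 23%
This large gap strongly indicates overfitting.

23


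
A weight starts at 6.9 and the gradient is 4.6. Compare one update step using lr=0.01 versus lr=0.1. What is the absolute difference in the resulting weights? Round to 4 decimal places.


With lr=0.01: w_new = 6.9 - 0.01 * 4.6 = 6.854
With lr=0.1: w_new = 6.9 - 0.1 * 4.6 = 6.44
Absolute difference = |6.854 - 6.44|
= 0.4140

0.4140


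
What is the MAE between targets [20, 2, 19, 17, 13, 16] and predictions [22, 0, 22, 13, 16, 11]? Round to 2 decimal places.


Absolute errors: [2, 2, 3, 4, 3, 5]
Sum of absolute errors = 19
MAE = 19 / 6 = 3.17

3.17


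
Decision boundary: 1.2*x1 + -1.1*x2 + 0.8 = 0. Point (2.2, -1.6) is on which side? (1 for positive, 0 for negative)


Compute 1.2 * 2.2 + -1.1 * -1.6 + 0.8
= 2.64 + 1.76 + 0.8
= 5.2
Since 5.2 >= 0, the point is on the positive side.

1


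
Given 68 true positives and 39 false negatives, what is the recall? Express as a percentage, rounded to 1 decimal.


Recall = TP / (TP + FN) * 100
= 68 / (68 + 39)
= 68 / 107
= 0.6355
= 63.6%

63.6


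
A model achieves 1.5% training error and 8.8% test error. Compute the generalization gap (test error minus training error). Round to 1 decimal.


Generalization gap = test_error - train_error
= 8.8 - 1.5
= 7.3%
A moderate gap.

7.3


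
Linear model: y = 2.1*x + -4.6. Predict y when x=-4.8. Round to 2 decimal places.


y = 2.1 * -4.8 + (-4.6)
= -10.08 + (-4.6)
= -14.68

-14.68


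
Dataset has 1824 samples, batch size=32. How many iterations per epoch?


Iterations per epoch = dataset_size / batch_size
= 1824 / 32
= 57

57


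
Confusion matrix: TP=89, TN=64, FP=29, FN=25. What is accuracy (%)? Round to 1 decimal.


Accuracy = (TP + TN) / (TP + TN + FP + FN) * 100
= (89 + 64) / (89 + 64 + 29 + 25)
= 153 / 207
= 0.7391
= 73.9%

73.9


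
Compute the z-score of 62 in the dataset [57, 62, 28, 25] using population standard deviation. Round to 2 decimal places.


Mean = (57 + 62 + 28 + 25) / 4 = 43.0
Variance = sum((x_i - mean)^2) / n = 276.5
Std = sqrt(276.5) = 16.6283
Z = (x - mean) / std
= (62 - 43.0) / 16.6283
= 19.0 / 16.6283
= 1.14

1.14


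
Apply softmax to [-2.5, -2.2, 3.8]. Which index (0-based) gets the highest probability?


Softmax is a monotonic transformation, so it preserves the argmax.
We need to find the index of the maximum logit.
Index 0: -2.5
Index 1: -2.2
Index 2: 3.8
Maximum logit = 3.8 at index 2

2


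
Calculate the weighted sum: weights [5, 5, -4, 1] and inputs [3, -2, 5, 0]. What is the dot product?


Element-wise products:
5 * 3 = 15
5 * -2 = -10
-4 * 5 = -20
1 * 0 = 0
Sum = 15 + -10 + -20 + 0
= -15

-15


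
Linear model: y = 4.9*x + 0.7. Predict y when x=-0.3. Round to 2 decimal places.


y = 4.9 * -0.3 + (0.7)
= -1.47 + (0.7)
= -0.77

-0.77


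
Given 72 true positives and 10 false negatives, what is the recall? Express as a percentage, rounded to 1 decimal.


Recall = TP / (TP + FN) * 100
= 72 / (72 + 10)
= 72 / 82
= 0.878
= 87.8%

87.8


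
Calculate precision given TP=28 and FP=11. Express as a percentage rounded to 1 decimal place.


Precision = TP / (TP + FP) * 100
= 28 / (28 + 11)
= 28 / 39
= 0.7179
= 71.8%

71.8


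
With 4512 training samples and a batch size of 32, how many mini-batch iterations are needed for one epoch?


Iterations per epoch = dataset_size / batch_size
= 4512 / 32
= 141

141


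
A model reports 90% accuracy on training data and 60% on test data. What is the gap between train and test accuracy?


Gap = train_accuracy - test_accuracy
= 90 - 60
= 30%
This large gap strongly indicates overfitting.

30


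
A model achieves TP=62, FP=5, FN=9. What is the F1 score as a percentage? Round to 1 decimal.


Precision = TP / (TP + FP) = 62 / 67 = 0.9254
Recall = TP / (TP + FN) = 62 / 71 = 0.8732
F1 = 2 * P * R / (P + R)
= 2 * 0.9254 * 0.8732 / (0.9254 + 0.8732)
= 1.6161 / 1.7986
= 0.8986
As percentage: 89.9%

89.9


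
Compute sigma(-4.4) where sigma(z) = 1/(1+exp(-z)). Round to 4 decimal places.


sigmoid(z) = 1 / (1 + exp(-z))
exp(-(-4.4)) = exp(4.4) = 81.4509
1 + 81.4509 = 82.4509
1 / 82.4509 = 0.0121

0.0121


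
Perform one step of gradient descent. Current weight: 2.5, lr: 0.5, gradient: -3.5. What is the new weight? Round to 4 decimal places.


w_new = w_old - lr * gradient
= 2.5 - 0.5 * -3.5
= 2.5 - (-1.75)
= 4.2500

4.2500


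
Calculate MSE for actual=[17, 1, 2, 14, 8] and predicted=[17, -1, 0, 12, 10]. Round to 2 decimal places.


Differences: [0, 2, 2, 2, -2]
Squared errors: [0, 4, 4, 4, 4]
Sum of squared errors = 16
MSE = 16 / 5 = 3.20

3.20


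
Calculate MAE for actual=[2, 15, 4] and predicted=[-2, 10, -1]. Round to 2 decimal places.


Absolute errors: [4, 5, 5]
Sum of absolute errors = 14
MAE = 14 / 3 = 4.67

4.67


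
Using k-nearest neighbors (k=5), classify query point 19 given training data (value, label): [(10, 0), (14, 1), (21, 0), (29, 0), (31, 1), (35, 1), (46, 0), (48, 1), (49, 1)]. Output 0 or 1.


Distances from query 19:
Point 21 (class 0): distance = 2
Point 14 (class 1): distance = 5
Point 10 (class 0): distance = 9
Point 29 (class 0): distance = 10
Point 31 (class 1): distance = 12
K=5 nearest neighbors: classes = [0, 1, 0, 0, 1]
Votes for class 1: 2 / 5
Majority vote => class 0

0


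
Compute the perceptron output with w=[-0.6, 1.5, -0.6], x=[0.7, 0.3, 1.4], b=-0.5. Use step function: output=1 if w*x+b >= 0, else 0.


z = w . x + b
= -0.6*0.7 + 1.5*0.3 + -0.6*1.4 + -0.5
= -0.42 + 0.45 + -0.84 + -0.5
= -0.81 + -0.5
= -1.31
Since z = -1.31 < 0, output = 0

0


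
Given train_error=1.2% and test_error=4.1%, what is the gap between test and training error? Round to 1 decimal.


Generalization gap = test_error - train_error
= 4.1 - 1.2
= 2.9%
A moderate gap.

2.9


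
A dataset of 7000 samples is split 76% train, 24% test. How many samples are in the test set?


Train samples = 7000 * 76% = 5320
Test samples = 7000 - 5320
= 1680

1680


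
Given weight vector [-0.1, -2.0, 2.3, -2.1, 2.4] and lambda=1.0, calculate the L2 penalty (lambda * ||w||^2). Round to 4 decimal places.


Squaring each weight:
(-0.1)^2 = 0.01
(-2.0)^2 = 4.0
2.3^2 = 5.29
(-2.1)^2 = 4.41
2.4^2 = 5.76
Sum of squares = 19.47
Penalty = 1.0 * 19.47 = 19.4700

19.4700


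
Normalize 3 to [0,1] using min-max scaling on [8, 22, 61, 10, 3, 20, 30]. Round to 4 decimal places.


Min = 3, Max = 61
Range = 61 - 3 = 58
Scaled = (x - min) / (max - min)
= (3 - 3) / 58
= 0 / 58
= 0.0000

0.0000


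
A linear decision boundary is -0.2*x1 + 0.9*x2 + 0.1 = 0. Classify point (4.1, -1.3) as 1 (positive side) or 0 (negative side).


Compute -0.2 * 4.1 + 0.9 * -1.3 + 0.1
= -0.82 + -1.17 + 0.1
= -1.89
Since -1.89 < 0, the point is on the negative side.

0


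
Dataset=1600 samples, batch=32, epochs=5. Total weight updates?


Iterations per epoch = 1600 / 32 = 50
Total updates = iterations_per_epoch * epochs
= 50 * 5
= 250

250


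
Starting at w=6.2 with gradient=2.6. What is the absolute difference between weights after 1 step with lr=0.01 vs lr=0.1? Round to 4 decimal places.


With lr=0.01: w_new = 6.2 - 0.01 * 2.6 = 6.174
With lr=0.1: w_new = 6.2 - 0.1 * 2.6 = 5.94
Absolute difference = |6.174 - 5.94|
= 0.2340

0.2340


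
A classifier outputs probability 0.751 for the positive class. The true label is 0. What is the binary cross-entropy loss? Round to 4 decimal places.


For y=0: Loss = -log(1-p)
= -log(1 - 0.751)
= -log(0.249)
= -(-1.3903)
= 1.3903

1.3903


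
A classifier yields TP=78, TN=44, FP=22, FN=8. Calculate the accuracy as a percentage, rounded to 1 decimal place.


Accuracy = (TP + TN) / (TP + TN + FP + FN) * 100
= (78 + 44) / (78 + 44 + 22 + 8)
= 122 / 152
= 0.8026
= 80.3%

80.3


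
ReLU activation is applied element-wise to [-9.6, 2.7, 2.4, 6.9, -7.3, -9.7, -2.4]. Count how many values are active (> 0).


ReLU(x) = max(0, x) for each element:
ReLU(-9.6) = 0
ReLU(2.7) = 2.7
ReLU(2.4) = 2.4
ReLU(6.9) = 6.9
ReLU(-7.3) = 0
ReLU(-9.7) = 0
ReLU(-2.4) = 0
Active neurons (>0): 3

3


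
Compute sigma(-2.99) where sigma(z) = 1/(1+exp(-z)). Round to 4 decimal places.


sigmoid(z) = 1 / (1 + exp(-z))
exp(-(-2.99)) = exp(2.99) = 19.8857
1 + 19.8857 = 20.8857
1 / 20.8857 = 0.0479

0.0479


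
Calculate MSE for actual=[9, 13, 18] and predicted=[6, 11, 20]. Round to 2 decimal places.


Differences: [3, 2, -2]
Squared errors: [9, 4, 4]
Sum of squared errors = 17
MSE = 17 / 3 = 5.67

5.67


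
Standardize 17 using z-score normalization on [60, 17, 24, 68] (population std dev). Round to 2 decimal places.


Mean = (60 + 17 + 24 + 68) / 4 = 42.25
Variance = sum((x_i - mean)^2) / n = 487.1875
Std = sqrt(487.1875) = 22.0723
Z = (x - mean) / std
= (17 - 42.25) / 22.0723
= -25.25 / 22.0723
= -1.14

-1.14


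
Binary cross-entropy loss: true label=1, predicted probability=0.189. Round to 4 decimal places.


For y=1: Loss = -log(p)
= -log(0.189)
= -(-1.666)
= 1.6660

1.6660


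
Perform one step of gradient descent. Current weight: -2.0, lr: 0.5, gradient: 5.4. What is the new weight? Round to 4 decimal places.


w_new = w_old - lr * gradient
= -2.0 - 0.5 * 5.4
= -2.0 - (2.7)
= -4.7000

-4.7000


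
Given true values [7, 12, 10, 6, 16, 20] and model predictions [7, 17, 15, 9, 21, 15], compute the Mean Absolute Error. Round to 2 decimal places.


Absolute errors: [0, 5, 5, 3, 5, 5]
Sum of absolute errors = 23
MAE = 23 / 6 = 3.83

3.83


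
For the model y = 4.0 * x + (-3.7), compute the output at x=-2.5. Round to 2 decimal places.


y = 4.0 * -2.5 + (-3.7)
= -10.0 + (-3.7)
= -13.70

-13.70


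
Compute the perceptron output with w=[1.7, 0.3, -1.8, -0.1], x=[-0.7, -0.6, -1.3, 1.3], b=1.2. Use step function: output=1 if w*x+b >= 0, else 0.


z = w . x + b
= 1.7*-0.7 + 0.3*-0.6 + -1.8*-1.3 + -0.1*1.3 + 1.2
= -1.19 + -0.18 + 2.34 + -0.13 + 1.2
= 0.84 + 1.2
= 2.04
Since z = 2.04 >= 0, output = 1

1


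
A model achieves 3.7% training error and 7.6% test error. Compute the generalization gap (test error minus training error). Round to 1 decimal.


Generalization gap = test_error - train_error
= 7.6 - 3.7
= 3.9%
A moderate gap.

3.9


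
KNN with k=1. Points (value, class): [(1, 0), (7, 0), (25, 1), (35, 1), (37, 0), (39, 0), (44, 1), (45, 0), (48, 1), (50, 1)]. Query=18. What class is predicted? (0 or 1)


Distances from query 18:
Point 25 (class 1): distance = 7
K=1 nearest neighbors: classes = [1]
Votes for class 1: 1 / 1
Majority vote => class 1

1


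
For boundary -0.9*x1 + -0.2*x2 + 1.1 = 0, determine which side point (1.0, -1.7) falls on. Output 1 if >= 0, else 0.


Compute -0.9 * 1.0 + -0.2 * -1.7 + 1.1
= -0.9 + 0.34 + 1.1
= 0.54
Since 0.54 >= 0, the point is on the positive side.

1


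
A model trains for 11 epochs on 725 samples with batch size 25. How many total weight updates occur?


Iterations per epoch = 725 / 25 = 29
Total updates = iterations_per_epoch * epochs
= 29 * 11
= 319

319


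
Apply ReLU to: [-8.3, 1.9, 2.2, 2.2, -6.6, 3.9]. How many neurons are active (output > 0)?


ReLU(x) = max(0, x) for each element:
ReLU(-8.3) = 0
ReLU(1.9) = 1.9
ReLU(2.2) = 2.2
ReLU(2.2) = 2.2
ReLU(-6.6) = 0
ReLU(3.9) = 3.9
Active neurons (>0): 4

4


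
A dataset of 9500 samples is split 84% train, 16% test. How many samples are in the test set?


Train samples = 9500 * 84% = 7980
Test samples = 9500 - 7980
= 1520

1520


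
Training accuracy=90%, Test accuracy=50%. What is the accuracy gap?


Gap = train_accuracy - test_accuracy
= 90 - 50
= 40%
This large gap strongly indicates overfitting.

40


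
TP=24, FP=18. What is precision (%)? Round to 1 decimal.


Precision = TP / (TP + FP) * 100
= 24 / (24 + 18)
= 24 / 42
= 0.5714
= 57.1%

57.1


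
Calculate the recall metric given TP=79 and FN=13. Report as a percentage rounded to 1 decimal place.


Recall = TP / (TP + FN) * 100
= 79 / (79 + 13)
= 79 / 92
= 0.8587
= 85.9%

85.9


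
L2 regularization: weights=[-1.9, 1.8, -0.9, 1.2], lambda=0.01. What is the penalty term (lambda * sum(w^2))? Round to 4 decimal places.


Squaring each weight:
(-1.9)^2 = 3.61
1.8^2 = 3.24
(-0.9)^2 = 0.81
1.2^2 = 1.44
Sum of squares = 9.1
Penalty = 0.01 * 9.1 = 0.0910

0.0910


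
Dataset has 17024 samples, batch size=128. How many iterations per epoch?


Iterations per epoch = dataset_size / batch_size
= 17024 / 128
= 133

133


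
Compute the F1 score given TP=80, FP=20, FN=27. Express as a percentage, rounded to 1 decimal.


Precision = TP / (TP + FP) = 80 / 100 = 0.8
Recall = TP / (TP + FN) = 80 / 107 = 0.7477
F1 = 2 * P * R / (P + R)
= 2 * 0.8 * 0.7477 / (0.8 + 0.7477)
= 1.1963 / 1.5477
= 0.7729
As percentage: 77.3%

77.3


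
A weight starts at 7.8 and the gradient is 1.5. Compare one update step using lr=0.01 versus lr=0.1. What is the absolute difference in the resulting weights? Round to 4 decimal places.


With lr=0.01: w_new = 7.8 - 0.01 * 1.5 = 7.785
With lr=0.1: w_new = 7.8 - 0.1 * 1.5 = 7.65
Absolute difference = |7.785 - 7.65|
= 0.1350

0.1350


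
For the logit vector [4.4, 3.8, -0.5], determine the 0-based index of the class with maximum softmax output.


Softmax is a monotonic transformation, so it preserves the argmax.
We need to find the index of the maximum logit.
Index 0: 4.4
Index 1: 3.8
Index 2: -0.5
Maximum logit = 4.4 at index 0

0


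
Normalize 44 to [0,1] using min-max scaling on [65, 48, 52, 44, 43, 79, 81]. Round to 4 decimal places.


Min = 43, Max = 81
Range = 81 - 43 = 38
Scaled = (x - min) / (max - min)
= (44 - 43) / 38
= 1 / 38
= 0.0263

0.0263


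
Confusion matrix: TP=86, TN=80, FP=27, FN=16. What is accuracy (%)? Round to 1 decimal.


Accuracy = (TP + TN) / (TP + TN + FP + FN) * 100
= (86 + 80) / (86 + 80 + 27 + 16)
= 166 / 209
= 0.7943
= 79.4%

79.4


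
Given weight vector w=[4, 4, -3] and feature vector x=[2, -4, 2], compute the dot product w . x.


Element-wise products:
4 * 2 = 8
4 * -4 = -16
-3 * 2 = -6
Sum = 8 + -16 + -6
= -14

-14


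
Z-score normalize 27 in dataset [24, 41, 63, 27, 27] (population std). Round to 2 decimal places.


Mean = (24 + 41 + 63 + 27 + 27) / 5 = 36.4
Variance = sum((x_i - mean)^2) / n = 211.84
Std = sqrt(211.84) = 14.5547
Z = (x - mean) / std
= (27 - 36.4) / 14.5547
= -9.4 / 14.5547
= -0.65

-0.65


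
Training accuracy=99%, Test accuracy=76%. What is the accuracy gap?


Gap = train_accuracy - test_accuracy
= 99 - 76
= 23%
This large gap strongly indicates overfitting.

23


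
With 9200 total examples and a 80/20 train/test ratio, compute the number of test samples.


Train samples = 9200 * 80% = 7360
Test samples = 9200 - 7360
= 1840

1840


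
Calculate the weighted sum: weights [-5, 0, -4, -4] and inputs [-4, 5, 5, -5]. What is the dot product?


Element-wise products:
-5 * -4 = 20
0 * 5 = 0
-4 * 5 = -20
-4 * -5 = 20
Sum = 20 + 0 + -20 + 20
= 20

20


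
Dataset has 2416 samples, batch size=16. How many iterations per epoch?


Iterations per epoch = dataset_size / batch_size
= 2416 / 16
= 151

151


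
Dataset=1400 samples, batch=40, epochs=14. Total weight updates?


Iterations per epoch = 1400 / 40 = 35
Total updates = iterations_per_epoch * epochs
= 35 * 14
= 490

490


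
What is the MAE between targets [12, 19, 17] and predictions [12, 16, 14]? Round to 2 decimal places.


Absolute errors: [0, 3, 3]
Sum of absolute errors = 6
MAE = 6 / 3 = 2.00

2.00


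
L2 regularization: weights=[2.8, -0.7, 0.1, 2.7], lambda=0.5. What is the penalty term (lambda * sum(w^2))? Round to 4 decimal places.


Squaring each weight:
2.8^2 = 7.84
(-0.7)^2 = 0.49
0.1^2 = 0.01
2.7^2 = 7.29
Sum of squares = 15.63
Penalty = 0.5 * 15.63 = 7.8150

7.8150


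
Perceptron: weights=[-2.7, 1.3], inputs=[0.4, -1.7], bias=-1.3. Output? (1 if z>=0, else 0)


z = w . x + b
= -2.7*0.4 + 1.3*-1.7 + -1.3
= -1.08 + -2.21 + -1.3
= -3.29 + -1.3
= -4.59
Since z = -4.59 < 0, output = 0

0


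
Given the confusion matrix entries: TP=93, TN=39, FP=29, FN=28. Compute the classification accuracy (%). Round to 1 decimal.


Accuracy = (TP + TN) / (TP + TN + FP + FN) * 100
= (93 + 39) / (93 + 39 + 29 + 28)
= 132 / 189
= 0.6984
= 69.8%

69.8


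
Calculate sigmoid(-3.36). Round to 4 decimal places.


sigmoid(z) = 1 / (1 + exp(-z))
exp(-(-3.36)) = exp(3.36) = 28.7892
1 + 28.7892 = 29.7892
1 / 29.7892 = 0.0336

0.0336


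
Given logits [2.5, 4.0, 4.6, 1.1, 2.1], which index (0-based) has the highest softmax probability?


Softmax is a monotonic transformation, so it preserves the argmax.
We need to find the index of the maximum logit.
Index 0: 2.5
Index 1: 4.0
Index 2: 4.6
Index 3: 1.1
Index 4: 2.1
Maximum logit = 4.6 at index 2

2


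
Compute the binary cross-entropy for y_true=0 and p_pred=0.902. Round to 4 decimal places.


For y=0: Loss = -log(1-p)
= -log(1 - 0.902)
= -log(0.098)
= -(-2.3228)
= 2.3228

2.3228


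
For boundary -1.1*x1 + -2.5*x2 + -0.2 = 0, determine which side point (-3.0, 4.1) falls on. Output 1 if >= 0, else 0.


Compute -1.1 * -3.0 + -2.5 * 4.1 + -0.2
= 3.3 + -10.25 + -0.2
= -7.15
Since -7.15 < 0, the point is on the negative side.

0


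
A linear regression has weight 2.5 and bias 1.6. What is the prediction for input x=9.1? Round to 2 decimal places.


y = 2.5 * 9.1 + (1.6)
= 22.75 + (1.6)
= 24.35

24.35


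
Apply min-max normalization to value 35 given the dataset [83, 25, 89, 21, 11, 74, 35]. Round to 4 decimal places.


Min = 11, Max = 89
Range = 89 - 11 = 78
Scaled = (x - min) / (max - min)
= (35 - 11) / 78
= 24 / 78
= 0.3077

0.3077


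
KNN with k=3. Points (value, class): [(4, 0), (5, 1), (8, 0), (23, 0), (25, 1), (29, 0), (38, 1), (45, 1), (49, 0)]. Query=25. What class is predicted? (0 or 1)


Distances from query 25:
Point 25 (class 1): distance = 0
Point 23 (class 0): distance = 2
Point 29 (class 0): distance = 4
K=3 nearest neighbors: classes = [1, 0, 0]
Votes for class 1: 1 / 3
Majority vote => class 0

0


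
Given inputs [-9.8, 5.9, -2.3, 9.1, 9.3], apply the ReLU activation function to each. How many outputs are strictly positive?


ReLU(x) = max(0, x) for each element:
ReLU(-9.8) = 0
ReLU(5.9) = 5.9
ReLU(-2.3) = 0
ReLU(9.1) = 9.1
ReLU(9.3) = 9.3
Active neurons (>0): 3

3


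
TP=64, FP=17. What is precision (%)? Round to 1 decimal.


Precision = TP / (TP + FP) * 100
= 64 / (64 + 17)
= 64 / 81
= 0.7901
= 79.0%

79.0


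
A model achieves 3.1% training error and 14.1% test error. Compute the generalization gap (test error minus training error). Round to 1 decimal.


Generalization gap = test_error - train_error
= 14.1 - 3.1
= 11.0%
A large gap suggests overfitting.

11.0


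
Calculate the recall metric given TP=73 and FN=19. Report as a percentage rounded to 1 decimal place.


Recall = TP / (TP + FN) * 100
= 73 / (73 + 19)
= 73 / 92
= 0.7935
= 79.3%

79.3


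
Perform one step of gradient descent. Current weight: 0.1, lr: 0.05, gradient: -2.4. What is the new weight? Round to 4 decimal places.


w_new = w_old - lr * gradient
= 0.1 - 0.05 * -2.4
= 0.1 - (-0.12)
= 0.2200

0.2200


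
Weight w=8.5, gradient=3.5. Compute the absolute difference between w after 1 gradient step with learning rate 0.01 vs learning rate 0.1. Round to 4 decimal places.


With lr=0.01: w_new = 8.5 - 0.01 * 3.5 = 8.465
With lr=0.1: w_new = 8.5 - 0.1 * 3.5 = 8.15
Absolute difference = |8.465 - 8.15|
= 0.3150

0.3150


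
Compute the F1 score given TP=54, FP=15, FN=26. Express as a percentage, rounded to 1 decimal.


Precision = TP / (TP + FP) = 54 / 69 = 0.7826
Recall = TP / (TP + FN) = 54 / 80 = 0.675
F1 = 2 * P * R / (P + R)
= 2 * 0.7826 * 0.675 / (0.7826 + 0.675)
= 1.0565 / 1.4576
= 0.7248
As percentage: 72.5%

72.5


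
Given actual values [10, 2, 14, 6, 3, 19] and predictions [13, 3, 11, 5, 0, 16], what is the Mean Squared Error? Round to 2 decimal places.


Differences: [-3, -1, 3, 1, 3, 3]
Squared errors: [9, 1, 9, 1, 9, 9]
Sum of squared errors = 38
MSE = 38 / 6 = 6.33

6.33


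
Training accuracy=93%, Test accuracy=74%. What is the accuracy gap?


Gap = train_accuracy - test_accuracy
= 93 - 74
= 19%
This gap suggests the model is overfitting.

19


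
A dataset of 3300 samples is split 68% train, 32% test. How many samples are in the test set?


Train samples = 3300 * 68% = 2244
Test samples = 3300 - 2244
= 1056

1056


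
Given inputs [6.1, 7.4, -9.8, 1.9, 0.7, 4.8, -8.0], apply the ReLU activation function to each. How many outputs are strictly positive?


ReLU(x) = max(0, x) for each element:
ReLU(6.1) = 6.1
ReLU(7.4) = 7.4
ReLU(-9.8) = 0
ReLU(1.9) = 1.9
ReLU(0.7) = 0.7
ReLU(4.8) = 4.8
ReLU(-8.0) = 0
Active neurons (>0): 5

5


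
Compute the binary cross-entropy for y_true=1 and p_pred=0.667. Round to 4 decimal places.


For y=1: Loss = -log(p)
= -log(0.667)
= -(-0.405)
= 0.4050

0.4050


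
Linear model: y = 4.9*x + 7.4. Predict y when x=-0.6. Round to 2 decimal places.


y = 4.9 * -0.6 + (7.4)
= -2.94 + (7.4)
= 4.46

4.46


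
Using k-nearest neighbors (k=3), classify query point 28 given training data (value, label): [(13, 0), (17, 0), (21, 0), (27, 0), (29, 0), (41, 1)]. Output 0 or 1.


Distances from query 28:
Point 27 (class 0): distance = 1
Point 29 (class 0): distance = 1
Point 21 (class 0): distance = 7
K=3 nearest neighbors: classes = [0, 0, 0]
Votes for class 1: 0 / 3
Majority vote => class 0

0


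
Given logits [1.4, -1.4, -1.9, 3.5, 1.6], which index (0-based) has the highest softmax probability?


Softmax is a monotonic transformation, so it preserves the argmax.
We need to find the index of the maximum logit.
Index 0: 1.4
Index 1: -1.4
Index 2: -1.9
Index 3: 3.5
Index 4: 1.6
Maximum logit = 3.5 at index 3

3


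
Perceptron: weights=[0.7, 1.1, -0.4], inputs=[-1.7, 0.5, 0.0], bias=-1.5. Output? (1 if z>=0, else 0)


z = w . x + b
= 0.7*-1.7 + 1.1*0.5 + -0.4*0.0 + -1.5
= -1.19 + 0.55 + -0.0 + -1.5
= -0.64 + -1.5
= -2.14
Since z = -2.14 < 0, output = 0

0


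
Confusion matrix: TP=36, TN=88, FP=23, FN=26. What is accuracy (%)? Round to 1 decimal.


Accuracy = (TP + TN) / (TP + TN + FP + FN) * 100
= (36 + 88) / (36 + 88 + 23 + 26)
= 124 / 173
= 0.7168
= 71.7%

71.7


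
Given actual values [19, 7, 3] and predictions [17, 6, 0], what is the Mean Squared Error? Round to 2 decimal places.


Differences: [2, 1, 3]
Squared errors: [4, 1, 9]
Sum of squared errors = 14
MSE = 14 / 3 = 4.67

4.67


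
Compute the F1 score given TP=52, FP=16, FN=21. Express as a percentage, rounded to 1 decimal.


Precision = TP / (TP + FP) = 52 / 68 = 0.7647
Recall = TP / (TP + FN) = 52 / 73 = 0.7123
F1 = 2 * P * R / (P + R)
= 2 * 0.7647 * 0.7123 / (0.7647 + 0.7123)
= 1.0894 / 1.477
= 0.7376
As percentage: 73.8%

73.8


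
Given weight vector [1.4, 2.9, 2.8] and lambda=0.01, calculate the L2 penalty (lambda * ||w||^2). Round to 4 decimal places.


Squaring each weight:
1.4^2 = 1.96
2.9^2 = 8.41
2.8^2 = 7.84
Sum of squares = 18.21
Penalty = 0.01 * 18.21 = 0.1821

0.1821


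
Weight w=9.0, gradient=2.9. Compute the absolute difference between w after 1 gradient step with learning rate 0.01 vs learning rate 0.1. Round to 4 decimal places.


With lr=0.01: w_new = 9.0 - 0.01 * 2.9 = 8.971
With lr=0.1: w_new = 9.0 - 0.1 * 2.9 = 8.71
Absolute difference = |8.971 - 8.71|
= 0.2610

0.2610


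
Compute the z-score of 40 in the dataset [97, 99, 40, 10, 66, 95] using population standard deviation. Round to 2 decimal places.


Mean = (97 + 99 + 40 + 10 + 66 + 95) / 6 = 67.8333
Variance = sum((x_i - mean)^2) / n = 1113.8056
Std = sqrt(1113.8056) = 33.3737
Z = (x - mean) / std
= (40 - 67.8333) / 33.3737
= -27.8333 / 33.3737
= -0.83

-0.83


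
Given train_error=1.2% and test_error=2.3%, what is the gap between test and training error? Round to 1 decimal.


Generalization gap = test_error - train_error
= 2.3 - 1.2
= 1.1%
A small gap suggests good generalization.

1.1


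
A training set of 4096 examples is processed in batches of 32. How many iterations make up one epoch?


Iterations per epoch = dataset_size / batch_size
= 4096 / 32
= 128

128


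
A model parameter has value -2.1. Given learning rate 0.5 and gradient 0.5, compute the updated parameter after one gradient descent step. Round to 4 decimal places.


w_new = w_old - lr * gradient
= -2.1 - 0.5 * 0.5
= -2.1 - (0.25)
= -2.3500

-2.3500


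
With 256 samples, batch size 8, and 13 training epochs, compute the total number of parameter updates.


Iterations per epoch = 256 / 8 = 32
Total updates = iterations_per_epoch * epochs
= 32 * 13
= 416

416
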